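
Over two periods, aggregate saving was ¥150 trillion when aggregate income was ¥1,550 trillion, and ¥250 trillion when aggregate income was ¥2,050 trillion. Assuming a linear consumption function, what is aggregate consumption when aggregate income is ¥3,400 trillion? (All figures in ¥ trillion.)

MPS = ΔS/ΔY = (250 − 150)/(2050 − 1550) = 100/500 = 0.2
MPC = 1 − MPS = 0.8
Autonomous saving = 150 − 0.2(1550) = -160, so a = 160
C = 160 + 0.8(3400) = 160 + 2720 = 2880

C = 2880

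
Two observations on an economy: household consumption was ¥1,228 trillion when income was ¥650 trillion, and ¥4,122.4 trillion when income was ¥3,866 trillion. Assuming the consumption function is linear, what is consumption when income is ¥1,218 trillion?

MPC = (4122.4 − 1228)/(3866 − 650) = 2894.4/3216 = 0.9
a = 1228 − 0.9(650) = 1228 − 585 = 643
C = 643 + 0.9(1218) = 643 + 1096.2 = 1739.2

C = 1739.2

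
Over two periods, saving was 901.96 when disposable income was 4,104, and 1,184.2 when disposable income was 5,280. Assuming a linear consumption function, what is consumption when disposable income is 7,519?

C = 5797.44

MPS = ΔS/ΔY = (1184.2 − 901.96)/(5280 − 4104) = 282.24/1176 = 0.24
MPC = 1 − MPS = 0.76
Autonomous saving = 901.96 − 0.24(4104) = -83, so a = 83
C = 83 + 0.76(7519) = 83 + 5714.44 = 5797.44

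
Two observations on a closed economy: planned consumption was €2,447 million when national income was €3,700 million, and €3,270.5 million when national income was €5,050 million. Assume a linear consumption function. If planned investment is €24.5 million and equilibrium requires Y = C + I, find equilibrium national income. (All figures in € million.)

Y = 550

MPC = (3270.5 − 2447)/(5050 − 3700) = 823.5/1350 = 0.61
a = 2447 − 0.61(3700) = 190
Equilibrium: Y = 190 + 0.61Y + 24.5
0.39Y = 214.5, so Y = 214.5/0.39 = 550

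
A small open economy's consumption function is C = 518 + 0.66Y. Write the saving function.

S = -518 + 0.34Y

S = Y − C = Y − (518 + 0.66Y) = -518 + (1 − 0.66)Y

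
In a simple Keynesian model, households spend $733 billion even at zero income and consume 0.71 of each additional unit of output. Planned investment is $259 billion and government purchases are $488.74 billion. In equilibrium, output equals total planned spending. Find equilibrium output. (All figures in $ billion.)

Y = 5106

Y = C + I + G = 733 + 0.71Y + 259 + 488.74
Y − 0.71Y = 1480.74
0.29Y = 1480.74, so Y = 1480.74/0.29 = 5106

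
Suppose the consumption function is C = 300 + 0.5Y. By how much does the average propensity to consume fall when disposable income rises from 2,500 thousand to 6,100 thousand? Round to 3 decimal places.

At Y = 2500: C = 300 + 0.5(2500) = 1550, APC = 1550/2500 = 0.6200
At Y = 6100: C = 3350, APC = 3350/6100 = 0.5492
Fall in APC = 0.6200 − 0.5492 = 0.0708 ≈ 0.071

ΔAPC = 0.071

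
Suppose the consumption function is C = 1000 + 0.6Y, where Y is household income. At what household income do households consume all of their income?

At break-even, C = Y: 1000 + 0.6Y = Y
0.4Y = 1000, so Y = 1000/0.4 = 2500

Y = 2500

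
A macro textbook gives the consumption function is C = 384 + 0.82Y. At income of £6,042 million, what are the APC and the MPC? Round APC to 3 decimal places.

MPC = 0.82 (the slope of the consumption function)
C = 384 + 0.82(6042) = 5338.44, so APC = 5338.44/6042 = 0.884

APC = 0.884; MPC = 0.82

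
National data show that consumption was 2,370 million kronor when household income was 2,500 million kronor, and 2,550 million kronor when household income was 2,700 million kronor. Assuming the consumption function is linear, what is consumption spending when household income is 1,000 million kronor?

MPC = (2550 − 2370)/(2700 − 2500) = 180/200 = 0.9
a = 2370 − 0.9(2500) = 2370 − 2250 = 120
C = 120 + 0.9(1000) = 120 + 900 = 1020

C = 1020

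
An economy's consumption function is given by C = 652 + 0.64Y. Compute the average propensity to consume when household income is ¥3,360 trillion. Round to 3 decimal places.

APC = 0.834

C = 652 + 0.64(3360) = 2802.4
APC = C/Y = 2802.4/3360 = 0.834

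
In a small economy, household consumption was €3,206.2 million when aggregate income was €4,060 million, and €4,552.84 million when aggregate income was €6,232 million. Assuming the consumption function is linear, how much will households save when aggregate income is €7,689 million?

S = 2232.82

MPC = (4552.84 − 3206.2)/(6232 − 4060) = 1346.64/2172 = 0.62
a = 3206.2 − 0.62(4060) = 3206.2 − 2517.2 = 689
C = 689 + 0.62(7689) = 5456.18
S = 7689 − 5456.18 = 2232.82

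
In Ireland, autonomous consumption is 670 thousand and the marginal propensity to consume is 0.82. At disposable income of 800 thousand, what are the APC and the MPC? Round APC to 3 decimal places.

APC = 1.658; MPC = 0.82

MPC = 0.82 (the slope of the consumption function)
C = 670 + 0.82(800) = 1326, so APC = 1326/800 = 1.658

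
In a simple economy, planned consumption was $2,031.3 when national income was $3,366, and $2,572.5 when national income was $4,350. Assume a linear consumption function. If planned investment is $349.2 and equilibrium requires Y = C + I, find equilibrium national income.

Y = 1176

MPC = (2572.5 − 2031.3)/(4350 − 3366) = 541.2/984 = 0.55
a = 2031.3 − 0.55(3366) = 180
Equilibrium: Y = 180 + 0.55Y + 349.2
0.45Y = 529.2, so Y = 529.2/0.45 = 1176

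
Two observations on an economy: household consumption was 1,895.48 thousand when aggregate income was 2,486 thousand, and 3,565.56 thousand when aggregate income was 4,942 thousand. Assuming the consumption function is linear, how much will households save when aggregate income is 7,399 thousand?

S = 2162.68

MPC = (3565.56 − 1895.48)/(4942 − 2486) = 1670.08/2456 = 0.68
a = 1895.48 − 0.68(2486) = 1895.48 − 1690.48 = 205
C = 205 + 0.68(7399) = 5236.32
S = 7399 − 5236.32 = 2162.68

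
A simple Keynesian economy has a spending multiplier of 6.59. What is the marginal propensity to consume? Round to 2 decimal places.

MPC = 0.85

k = 1/(1 − MPC), so 1 − MPC = 1/k = 1/6.59 = 0.1517
MPC = 1 − 0.1517 = 0.85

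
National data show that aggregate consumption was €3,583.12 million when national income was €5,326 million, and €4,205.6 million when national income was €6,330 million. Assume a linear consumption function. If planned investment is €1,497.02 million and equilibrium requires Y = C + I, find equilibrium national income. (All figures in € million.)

Y = 4679

MPC = (4205.6 − 3583.12)/(6330 − 5326) = 622.48/1004 = 0.62
a = 3583.12 − 0.62(5326) = 281
Equilibrium: Y = 281 + 0.62Y + 1497.02
0.38Y = 1778.02, so Y = 1778.02/0.38 = 4679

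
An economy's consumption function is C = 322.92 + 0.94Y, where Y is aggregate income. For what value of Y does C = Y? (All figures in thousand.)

Y = 5382

At break-even, C = Y: 322.92 + 0.94Y = Y
0.06Y = 322.92, so Y = 322.92/0.06 = 5382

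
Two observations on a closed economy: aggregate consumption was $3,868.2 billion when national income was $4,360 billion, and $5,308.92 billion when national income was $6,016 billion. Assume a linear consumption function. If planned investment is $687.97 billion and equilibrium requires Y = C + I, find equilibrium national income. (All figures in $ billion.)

Y = 5869

MPC = (5308.92 − 3868.2)/(6016 − 4360) = 1440.72/1656 = 0.87
a = 3868.2 − 0.87(4360) = 75
Equilibrium: Y = 75 + 0.87Y + 687.97
0.13Y = 762.97, so Y = 762.97/0.13 = 5869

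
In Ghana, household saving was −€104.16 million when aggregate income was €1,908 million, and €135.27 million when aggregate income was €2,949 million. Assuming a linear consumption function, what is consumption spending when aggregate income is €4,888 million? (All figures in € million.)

C = 4306.76

MPS = ΔS/ΔY = (135.27 − (-104.16))/(2949 − 1908) = 239.43/1041 = 0.23
MPC = 1 − MPS = 0.77
Autonomous saving = -104.16 − 0.23(1908) = -543, so a = 543
C = 543 + 0.77(4888) = 543 + 3763.76 = 4306.76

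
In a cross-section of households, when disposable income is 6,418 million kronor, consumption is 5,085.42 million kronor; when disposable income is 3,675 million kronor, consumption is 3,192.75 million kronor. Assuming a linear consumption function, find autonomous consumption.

MPC = ΔC/ΔY = (5085.42 − 3192.75)/(6418 − 3675) = 1892.67/2743 = 0.69
a = C − MPC·Y = 3192.75 − 0.69(3675) = 3192.75 − 2535.75 = 657

a = 657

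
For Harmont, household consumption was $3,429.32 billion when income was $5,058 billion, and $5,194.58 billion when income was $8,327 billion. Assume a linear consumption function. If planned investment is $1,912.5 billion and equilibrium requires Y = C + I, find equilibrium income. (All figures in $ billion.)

Y = 5675

MPC = (5194.58 − 3429.32)/(8327 − 5058) = 1765.26/3269 = 0.54
a = 3429.32 − 0.54(5058) = 698
Equilibrium: Y = 698 + 0.54Y + 1912.5
0.46Y = 2610.5, so Y = 2610.5/0.46 = 5675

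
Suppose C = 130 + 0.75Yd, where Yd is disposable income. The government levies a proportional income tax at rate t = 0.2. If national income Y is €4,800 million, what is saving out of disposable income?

Yd = (1 − 0.2)(4800) = 0.8(4800) = 3840
C = 130 + 0.75(3840) = 130 + 2880 = 3010
S = Yd − C = 3840 − 3010 = 830

S = 830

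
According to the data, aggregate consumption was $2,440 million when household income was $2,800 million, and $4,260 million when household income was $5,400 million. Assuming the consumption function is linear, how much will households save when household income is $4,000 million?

S = 720

MPC = (4260 − 2440)/(5400 − 2800) = 1820/2600 = 0.7
a = 2440 − 0.7(2800) = 2440 − 1960 = 480
C = 480 + 0.7(4000) = 3280
S = 4000 − 3280 = 720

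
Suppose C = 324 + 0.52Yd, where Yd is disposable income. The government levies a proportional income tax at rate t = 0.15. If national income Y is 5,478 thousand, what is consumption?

Yd = (1 − 0.15)(5478) = 0.85(5478) = 4656.3
C = 324 + 0.52(4656.3) = 324 + 2421.276 = 2745.276

C = 2745.276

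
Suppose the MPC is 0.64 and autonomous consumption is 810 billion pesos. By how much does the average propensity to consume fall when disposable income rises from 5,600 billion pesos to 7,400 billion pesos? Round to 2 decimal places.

At Y = 5600: C = 810 + 0.64(5600) = 4394, APC = 4394/5600 = 0.785
At Y = 7400: C = 5546, APC = 5546/7400 = 0.749
Fall in APC = 0.785 − 0.749 = 0.036 ≈ 0.04

ΔAPC = 0.04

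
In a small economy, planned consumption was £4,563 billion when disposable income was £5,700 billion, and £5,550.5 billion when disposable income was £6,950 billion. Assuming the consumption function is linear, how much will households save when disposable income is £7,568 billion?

MPC = (5550.5 − 4563)/(6950 − 5700) = 987.5/1250 = 0.79
a = 4563 − 0.79(5700) = 4563 − 4503 = 60
C = 60 + 0.79(7568) = 6038.72
S = 7568 − 6038.72 = 1529.28

S = 1529.28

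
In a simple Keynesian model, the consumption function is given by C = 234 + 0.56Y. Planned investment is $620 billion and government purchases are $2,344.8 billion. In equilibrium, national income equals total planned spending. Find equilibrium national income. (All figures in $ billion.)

Y = 7270

Y = C + I + G = 234 + 0.56Y + 620 + 2344.8
Y − 0.56Y = 3198.8
0.44Y = 3198.8, so Y = 3198.8/0.44 = 7270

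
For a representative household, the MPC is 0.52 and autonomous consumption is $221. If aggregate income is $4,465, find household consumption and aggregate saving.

C = 2542.8; S = 1922.2

C = 221 + 0.52(4465) = 221 + 2321.8 = 2542.8
S = Y − C = 4465 − 2542.8 = 1922.2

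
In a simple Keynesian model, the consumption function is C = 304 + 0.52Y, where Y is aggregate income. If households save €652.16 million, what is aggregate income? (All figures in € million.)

Y = 1992

S = Y − C = -304 + 0.48Y
-304 + 0.48Y = 652.16, so 0.48Y = 956.16 and Y = 1992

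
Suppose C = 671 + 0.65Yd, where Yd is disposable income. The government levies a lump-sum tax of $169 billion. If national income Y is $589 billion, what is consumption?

Yd = Y − T = 589 − 169 = 420
C = 671 + 0.65(420) = 671 + 273 = 944

C = 944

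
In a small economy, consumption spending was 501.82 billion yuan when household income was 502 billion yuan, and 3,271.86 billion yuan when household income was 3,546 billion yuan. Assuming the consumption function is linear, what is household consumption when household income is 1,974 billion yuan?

MPC = (3271.86 − 501.82)/(3546 − 502) = 2770.04/3044 = 0.91
a = 501.82 − 0.91(502) = 501.82 − 456.82 = 45
C = 45 + 0.91(1974) = 45 + 1796.34 = 1841.34

C = 1841.34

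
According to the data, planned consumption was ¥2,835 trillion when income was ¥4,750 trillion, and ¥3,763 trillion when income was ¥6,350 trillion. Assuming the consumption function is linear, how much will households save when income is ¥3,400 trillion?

S = 1348

MPC = (3763 − 2835)/(6350 − 4750) = 928/1600 = 0.58
a = 2835 − 0.58(4750) = 2835 − 2755 = 80
C = 80 + 0.58(3400) = 2052
S = 3400 − 2052 = 1348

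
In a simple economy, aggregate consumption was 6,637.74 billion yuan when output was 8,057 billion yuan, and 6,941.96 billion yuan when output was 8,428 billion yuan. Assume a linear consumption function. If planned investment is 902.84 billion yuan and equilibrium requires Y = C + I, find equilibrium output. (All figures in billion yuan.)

Y = 5188

MPC = (6941.96 − 6637.74)/(8428 − 8057) = 304.22/371 = 0.82
a = 6637.74 − 0.82(8057) = 31
Equilibrium: Y = 31 + 0.82Y + 902.84
0.18Y = 933.84, so Y = 933.84/0.18 = 5188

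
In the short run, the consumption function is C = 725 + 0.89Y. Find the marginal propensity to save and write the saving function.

MPS = 0.11; S = -725 + 0.11Y

MPS = 1 − MPC = 1 − 0.89 = 0.11
S = Y − C = -725 + 0.11Y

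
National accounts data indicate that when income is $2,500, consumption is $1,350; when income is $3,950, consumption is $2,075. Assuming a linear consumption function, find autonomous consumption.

MPC = ΔC/ΔY = (2075 − 1350)/(3950 − 2500) = 725/1450 = 0.5
a = C − MPC·Y = 1350 − 0.5(2500) = 1350 − 1250 = 100

a = 100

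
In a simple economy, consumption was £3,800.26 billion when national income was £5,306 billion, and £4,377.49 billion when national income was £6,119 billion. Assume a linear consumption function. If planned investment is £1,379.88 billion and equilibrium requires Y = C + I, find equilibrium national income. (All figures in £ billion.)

Y = 4872

MPC = (4377.49 − 3800.26)/(6119 − 5306) = 577.23/813 = 0.71
a = 3800.26 − 0.71(5306) = 33
Equilibrium: Y = 33 + 0.71Y + 1379.88
0.29Y = 1412.88, so Y = 1412.88/0.29 = 4872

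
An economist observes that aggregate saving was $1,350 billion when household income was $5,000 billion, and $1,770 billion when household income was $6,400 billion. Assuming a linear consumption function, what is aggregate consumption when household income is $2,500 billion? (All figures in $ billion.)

C = 1900

MPS = ΔS/ΔY = (1770 − 1350)/(6400 − 5000) = 420/1400 = 0.3
MPC = 1 − MPS = 0.7
Autonomous saving = 1350 − 0.3(5000) = -150, so a = 150
C = 150 + 0.7(2500) = 150 + 1750 = 1900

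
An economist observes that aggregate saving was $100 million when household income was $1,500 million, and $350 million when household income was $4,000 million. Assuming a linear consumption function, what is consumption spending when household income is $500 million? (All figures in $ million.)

C = 500

MPS = ΔS/ΔY = (350 − 100)/(4000 − 1500) = 250/2500 = 0.1
MPC = 1 − MPS = 0.9
Autonomous saving = 100 − 0.1(1500) = -50, so a = 50
C = 50 + 0.9(500) = 50 + 450 = 500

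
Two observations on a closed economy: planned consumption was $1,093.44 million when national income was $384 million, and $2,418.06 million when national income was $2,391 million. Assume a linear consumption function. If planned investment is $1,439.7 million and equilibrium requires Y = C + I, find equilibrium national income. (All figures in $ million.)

Y = 6705

MPC = (2418.06 − 1093.44)/(2391 − 384) = 1324.62/2007 = 0.66
a = 1093.44 − 0.66(384) = 840
Equilibrium: Y = 840 + 0.66Y + 1439.7
0.34Y = 2279.7, so Y = 2279.7/0.34 = 6705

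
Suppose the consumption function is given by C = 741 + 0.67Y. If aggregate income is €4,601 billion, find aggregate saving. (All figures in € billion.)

S = 777.33

C = 741 + 0.67(4601) = 741 + 3082.67 = 3823.67
S = Y − C = 4601 − 3823.67 = 777.33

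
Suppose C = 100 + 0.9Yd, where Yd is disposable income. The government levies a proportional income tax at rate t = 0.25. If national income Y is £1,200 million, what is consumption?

Yd = (1 − 0.25)(1200) = 0.75(1200) = 900
C = 100 + 0.9(900) = 100 + 810 = 910

C = 910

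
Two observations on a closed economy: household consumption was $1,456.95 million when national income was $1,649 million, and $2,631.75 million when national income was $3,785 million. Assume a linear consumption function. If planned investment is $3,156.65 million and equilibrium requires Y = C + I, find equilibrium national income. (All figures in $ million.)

Y = 8237

MPC = (2631.75 − 1456.95)/(3785 − 1649) = 1174.8/2136 = 0.55
a = 1456.95 − 0.55(1649) = 550
Equilibrium: Y = 550 + 0.55Y + 3156.65
0.45Y = 3706.65, so Y = 3706.65/0.45 = 8237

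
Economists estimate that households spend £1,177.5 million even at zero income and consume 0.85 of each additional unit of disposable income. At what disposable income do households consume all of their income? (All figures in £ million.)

Y = 7850

At break-even, C = Y: 1177.5 + 0.85Y = Y
0.15Y = 1177.5, so Y = 1177.5/0.15 = 7850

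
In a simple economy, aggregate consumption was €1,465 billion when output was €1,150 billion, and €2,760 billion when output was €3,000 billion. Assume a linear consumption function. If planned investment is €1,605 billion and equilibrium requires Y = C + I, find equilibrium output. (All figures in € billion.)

Y = 7550

MPC = (2760 − 1465)/(3000 − 1150) = 1295/1850 = 0.7
a = 1465 − 0.7(1150) = 660
Equilibrium: Y = 660 + 0.7Y + 1605
0.3Y = 2265, so Y = 2265/0.3 = 7550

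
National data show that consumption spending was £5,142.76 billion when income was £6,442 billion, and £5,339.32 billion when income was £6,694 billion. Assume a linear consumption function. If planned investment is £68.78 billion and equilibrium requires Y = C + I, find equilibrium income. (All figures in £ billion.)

Y = 849

MPC = (5339.32 − 5142.76)/(6694 − 6442) = 196.56/252 = 0.78
a = 5142.76 − 0.78(6442) = 118
Equilibrium: Y = 118 + 0.78Y + 68.78
0.22Y = 186.78, so Y = 186.78/0.22 = 849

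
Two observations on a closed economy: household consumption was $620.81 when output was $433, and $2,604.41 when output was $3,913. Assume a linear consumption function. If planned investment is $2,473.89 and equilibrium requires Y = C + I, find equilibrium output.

MPC = (2604.41 − 620.81)/(3913 − 433) = 1983.6/3480 = 0.57
a = 620.81 − 0.57(433) = 374
Equilibrium: Y = 374 + 0.57Y + 2473.89
0.43Y = 2847.89, so Y = 2847.89/0.43 = 6623

Y = 6623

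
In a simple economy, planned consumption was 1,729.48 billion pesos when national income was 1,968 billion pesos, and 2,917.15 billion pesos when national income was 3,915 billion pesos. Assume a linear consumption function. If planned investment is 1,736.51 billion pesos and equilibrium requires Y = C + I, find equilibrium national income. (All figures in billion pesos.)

Y = 5809

MPC = (2917.15 − 1729.48)/(3915 − 1968) = 1187.67/1947 = 0.61
a = 1729.48 − 0.61(1968) = 529
Equilibrium: Y = 529 + 0.61Y + 1736.51
0.39Y = 2265.51, so Y = 2265.51/0.39 = 5809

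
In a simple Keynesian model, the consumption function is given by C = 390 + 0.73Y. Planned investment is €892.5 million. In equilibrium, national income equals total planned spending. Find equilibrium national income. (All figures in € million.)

Y = 4750

Y = C + I = 390 + 0.73Y + 892.5
Y − 0.73Y = 1282.5
0.27Y = 1282.5, so Y = 1282.5/0.27 = 4750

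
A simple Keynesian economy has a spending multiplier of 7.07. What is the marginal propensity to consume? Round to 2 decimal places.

k = 1/(1 − MPC), so 1 − MPC = 1/k = 1/7.07 = 0.1414
MPC = 1 − 0.1414 = 0.86

MPC = 0.86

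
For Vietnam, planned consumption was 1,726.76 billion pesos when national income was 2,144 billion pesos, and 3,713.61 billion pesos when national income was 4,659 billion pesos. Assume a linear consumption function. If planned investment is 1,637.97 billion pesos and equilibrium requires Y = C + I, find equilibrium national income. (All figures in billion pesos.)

Y = 7957

MPC = (3713.61 − 1726.76)/(4659 − 2144) = 1986.85/2515 = 0.79
a = 1726.76 − 0.79(2144) = 33
Equilibrium: Y = 33 + 0.79Y + 1637.97
0.21Y = 1670.97, so Y = 1670.97/0.21 = 7957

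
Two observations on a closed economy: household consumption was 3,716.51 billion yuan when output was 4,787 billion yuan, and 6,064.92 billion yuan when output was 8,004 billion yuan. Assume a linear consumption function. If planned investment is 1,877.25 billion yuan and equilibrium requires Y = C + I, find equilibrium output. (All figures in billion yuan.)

MPC = (6064.92 − 3716.51)/(8004 − 4787) = 2348.41/3217 = 0.73
a = 3716.51 − 0.73(4787) = 222
Equilibrium: Y = 222 + 0.73Y + 1877.25
0.27Y = 2099.25, so Y = 2099.25/0.27 = 7775

Y = 7775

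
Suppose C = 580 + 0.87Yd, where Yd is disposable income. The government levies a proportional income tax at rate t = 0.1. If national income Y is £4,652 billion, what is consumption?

Yd = (1 − 0.1)(4652) = 0.9(4652) = 4186.8
C = 580 + 0.87(4186.8) = 580 + 3642.516 = 4222.516

C = 4222.516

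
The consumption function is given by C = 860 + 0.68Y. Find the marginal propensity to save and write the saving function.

MPS = 0.32; S = -860 + 0.32Y

MPS = 1 − MPC = 1 − 0.68 = 0.32
S = Y − C = -860 + 0.32Y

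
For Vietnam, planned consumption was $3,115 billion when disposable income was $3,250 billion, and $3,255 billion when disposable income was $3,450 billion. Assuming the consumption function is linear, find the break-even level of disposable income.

Y = 2800

MPC = (3255 − 3115)/(3450 − 3250) = 140/200 = 0.7
a = 3115 − 0.7(3250) = 3115 − 2275 = 840
Break-even: Y = a/(1−MPC) = 840/0.3 = 2800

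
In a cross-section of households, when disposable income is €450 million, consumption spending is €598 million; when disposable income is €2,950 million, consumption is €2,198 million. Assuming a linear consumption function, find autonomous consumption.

MPC = ΔC/ΔY = (2198 − 598)/(2950 − 450) = 1600/2500 = 0.64
a = C − MPC·Y = 598 − 0.64(450) = 598 − 288 = 310

a = 310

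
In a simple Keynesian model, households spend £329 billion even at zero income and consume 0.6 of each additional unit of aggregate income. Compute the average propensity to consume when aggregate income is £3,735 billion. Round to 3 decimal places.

C = 329 + 0.6(3735) = 2570
APC = C/Y = 2570/3735 = 0.688

APC = 0.688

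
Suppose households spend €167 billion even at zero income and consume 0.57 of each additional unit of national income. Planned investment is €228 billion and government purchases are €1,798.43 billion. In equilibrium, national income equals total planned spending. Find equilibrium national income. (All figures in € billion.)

Y = 5101

Y = C + I + G = 167 + 0.57Y + 228 + 1798.43
Y − 0.57Y = 2193.43
0.43Y = 2193.43, so Y = 2193.43/0.43 = 5101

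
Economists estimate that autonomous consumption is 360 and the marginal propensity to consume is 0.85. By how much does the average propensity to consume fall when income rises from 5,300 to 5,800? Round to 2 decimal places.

At Y = 5300: C = 360 + 0.85(5300) = 4865, APC = 4865/5300 = 0.918
At Y = 5800: C = 5290, APC = 5290/5800 = 0.912
Fall in APC = 0.918 − 0.912 = 0.006 ≈ 0.01

ΔAPC = 0.01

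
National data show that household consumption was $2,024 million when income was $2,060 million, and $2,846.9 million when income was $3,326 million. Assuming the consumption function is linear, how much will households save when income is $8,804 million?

S = 2396.4

MPC = (2846.9 − 2024)/(3326 − 2060) = 822.9/1266 = 0.65
a = 2024 − 0.65(2060) = 2024 − 1339 = 685
C = 685 + 0.65(8804) = 6407.6
S = 8804 − 6407.6 = 2396.4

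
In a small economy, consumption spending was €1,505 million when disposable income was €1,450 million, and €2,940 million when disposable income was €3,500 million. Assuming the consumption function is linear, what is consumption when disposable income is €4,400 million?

C = 3570

MPC = (2940 − 1505)/(3500 − 1450) = 1435/2050 = 0.7
a = 1505 − 0.7(1450) = 1505 − 1015 = 490
C = 490 + 0.7(4400) = 490 + 3080 = 3570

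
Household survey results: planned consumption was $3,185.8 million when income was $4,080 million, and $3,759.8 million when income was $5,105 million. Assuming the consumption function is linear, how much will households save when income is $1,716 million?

S = -145.96

MPC = (3759.8 − 3185.8)/(5105 − 4080) = 574/1025 = 0.56
a = 3185.8 − 0.56(4080) = 3185.8 − 2284.8 = 901
C = 901 + 0.56(1716) = 1861.96
S = 1716 − 1861.96 = -145.96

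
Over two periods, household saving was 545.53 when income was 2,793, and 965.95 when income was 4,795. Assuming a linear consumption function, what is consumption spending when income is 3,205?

MPS = ΔS/ΔY = (965.95 − 545.53)/(4795 − 2793) = 420.42/2002 = 0.21
MPC = 1 − MPS = 0.79
Autonomous saving = 545.53 − 0.21(2793) = -41, so a = 41
C = 41 + 0.79(3205) = 41 + 2531.95 = 2572.95

C = 2572.95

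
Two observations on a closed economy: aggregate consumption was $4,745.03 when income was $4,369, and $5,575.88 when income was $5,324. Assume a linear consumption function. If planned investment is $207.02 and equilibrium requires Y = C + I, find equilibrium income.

Y = 8854

MPC = (5575.88 − 4745.03)/(5324 − 4369) = 830.85/955 = 0.87
a = 4745.03 − 0.87(4369) = 944
Equilibrium: Y = 944 + 0.87Y + 207.02
0.13Y = 1151.02, so Y = 1151.02/0.13 = 8854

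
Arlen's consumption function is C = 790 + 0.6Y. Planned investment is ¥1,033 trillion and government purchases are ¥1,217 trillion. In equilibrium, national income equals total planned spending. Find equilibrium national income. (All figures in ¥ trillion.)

Y = 7600

Y = C + I + G = 790 + 0.6Y + 1033 + 1217
Y − 0.6Y = 3040
0.4Y = 3040, so Y = 3040/0.4 = 7600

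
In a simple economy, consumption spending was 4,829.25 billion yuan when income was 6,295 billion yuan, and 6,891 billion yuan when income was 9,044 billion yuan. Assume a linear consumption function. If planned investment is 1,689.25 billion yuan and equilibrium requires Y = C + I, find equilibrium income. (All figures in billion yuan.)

MPC = (6891 − 4829.25)/(9044 − 6295) = 2061.75/2749 = 0.75
a = 4829.25 − 0.75(6295) = 108
Equilibrium: Y = 108 + 0.75Y + 1689.25
0.25Y = 1797.25, so Y = 1797.25/0.25 = 7189

Y = 7189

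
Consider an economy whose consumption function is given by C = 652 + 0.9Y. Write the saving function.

S = -652 + 0.1Y

S = Y − C = Y − (652 + 0.9Y) = -652 + (1 − 0.9)Y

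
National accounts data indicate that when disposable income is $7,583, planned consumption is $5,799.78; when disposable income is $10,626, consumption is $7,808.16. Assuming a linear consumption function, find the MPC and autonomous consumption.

MPC = ΔC/ΔY = (7808.16 − 5799.78)/(10626 − 7583) = 2008.38/3043 = 0.66
a = C − MPC·Y = 5799.78 − 0.66(7583) = 5799.78 − 5004.78 = 795

MPC = 0.66; a = 795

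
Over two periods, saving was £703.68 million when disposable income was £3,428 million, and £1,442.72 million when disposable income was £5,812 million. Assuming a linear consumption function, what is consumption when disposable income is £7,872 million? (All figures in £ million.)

C = 5790.68

MPS = ΔS/ΔY = (1442.72 − 703.68)/(5812 − 3428) = 739.04/2384 = 0.31
MPC = 1 − MPS = 0.69
Autonomous saving = 703.68 − 0.31(3428) = -359, so a = 359
C = 359 + 0.69(7872) = 359 + 5431.68 = 5790.68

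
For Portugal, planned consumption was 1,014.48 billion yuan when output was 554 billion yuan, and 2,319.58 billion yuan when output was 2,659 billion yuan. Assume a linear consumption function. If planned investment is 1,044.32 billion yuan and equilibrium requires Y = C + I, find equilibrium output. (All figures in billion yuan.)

MPC = (2319.58 − 1014.48)/(2659 − 554) = 1305.1/2105 = 0.62
a = 1014.48 − 0.62(554) = 671
Equilibrium: Y = 671 + 0.62Y + 1044.32
0.38Y = 1715.32, so Y = 1715.32/0.38 = 4514

Y = 4514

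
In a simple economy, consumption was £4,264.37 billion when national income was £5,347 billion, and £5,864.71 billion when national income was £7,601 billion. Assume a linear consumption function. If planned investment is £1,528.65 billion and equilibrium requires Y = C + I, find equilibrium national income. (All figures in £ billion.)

MPC = (5864.71 − 4264.37)/(7601 − 5347) = 1600.34/2254 = 0.71
a = 4264.37 − 0.71(5347) = 468
Equilibrium: Y = 468 + 0.71Y + 1528.65
0.29Y = 1996.65, so Y = 1996.65/0.29 = 6885

Y = 6885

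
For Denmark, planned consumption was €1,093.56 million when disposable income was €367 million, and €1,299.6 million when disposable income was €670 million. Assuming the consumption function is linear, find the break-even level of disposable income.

Y = 2637.5

MPC = (1299.6 − 1093.56)/(670 − 367) = 206.04/303 = 0.68
a = 1093.56 − 0.68(367) = 1093.56 − 249.56 = 844
Break-even: Y = a/(1−MPC) = 844/0.32 = 2637.5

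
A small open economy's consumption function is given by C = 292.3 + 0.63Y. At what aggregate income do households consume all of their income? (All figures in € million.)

Y = 790

At break-even, C = Y: 292.3 + 0.63Y = Y
0.37Y = 292.3, so Y = 292.3/0.37 = 790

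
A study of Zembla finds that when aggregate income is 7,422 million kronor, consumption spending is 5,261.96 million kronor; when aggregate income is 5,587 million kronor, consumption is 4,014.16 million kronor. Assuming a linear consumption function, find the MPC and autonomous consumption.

MPC = ΔC/ΔY = (5261.96 − 4014.16)/(7422 − 5587) = 1247.8/1835 = 0.68
a = C − MPC·Y = 4014.16 − 0.68(5587) = 4014.16 − 3799.16 = 215

MPC = 0.68; a = 215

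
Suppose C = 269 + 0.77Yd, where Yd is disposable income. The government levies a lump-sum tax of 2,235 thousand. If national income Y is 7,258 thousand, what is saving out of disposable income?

S = 886.29

Yd = Y − T = 7258 − 2235 = 5023
C = 269 + 0.77(5023) = 269 + 3867.71 = 4136.71
S = Yd − C = 5023 − 4136.71 = 886.29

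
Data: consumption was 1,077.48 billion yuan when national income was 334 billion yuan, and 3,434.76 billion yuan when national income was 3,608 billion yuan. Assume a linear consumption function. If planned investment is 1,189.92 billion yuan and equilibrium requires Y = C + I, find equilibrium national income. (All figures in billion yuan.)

MPC = (3434.76 − 1077.48)/(3608 − 334) = 2357.28/3274 = 0.72
a = 1077.48 − 0.72(334) = 837
Equilibrium: Y = 837 + 0.72Y + 1189.92
0.28Y = 2026.92, so Y = 2026.92/0.28 = 7239

Y = 7239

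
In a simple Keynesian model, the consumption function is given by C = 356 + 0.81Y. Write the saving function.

S = -356 + 0.19Y

S = Y − C = Y − (356 + 0.81Y) = -356 + (1 − 0.81)Y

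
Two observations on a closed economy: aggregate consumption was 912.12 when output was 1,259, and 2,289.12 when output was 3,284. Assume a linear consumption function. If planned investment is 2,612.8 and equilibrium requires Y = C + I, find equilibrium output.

Y = 8340

MPC = (2289.12 − 912.12)/(3284 − 1259) = 1377/2025 = 0.68
a = 912.12 − 0.68(1259) = 56
Equilibrium: Y = 56 + 0.68Y + 2612.8
0.32Y = 2668.8, so Y = 2668.8/0.32 = 8340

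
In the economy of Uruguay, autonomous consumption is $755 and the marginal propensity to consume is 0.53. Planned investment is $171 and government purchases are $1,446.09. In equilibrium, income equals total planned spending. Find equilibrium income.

Y = C + I + G = 755 + 0.53Y + 171 + 1446.09
Y − 0.53Y = 2372.09
0.47Y = 2372.09, so Y = 2372.09/0.47 = 5047

Y = 5047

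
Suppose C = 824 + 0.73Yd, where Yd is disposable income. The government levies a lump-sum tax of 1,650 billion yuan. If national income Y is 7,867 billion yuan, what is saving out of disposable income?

S = 854.59

Yd = Y − T = 7867 − 1650 = 6217
C = 824 + 0.73(6217) = 824 + 4538.41 = 5362.41
S = Yd − C = 6217 − 5362.41 = 854.59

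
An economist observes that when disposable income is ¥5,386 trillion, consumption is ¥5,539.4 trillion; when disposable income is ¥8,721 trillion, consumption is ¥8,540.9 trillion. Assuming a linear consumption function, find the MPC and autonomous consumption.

MPC = 0.9; a = 692

MPC = ΔC/ΔY = (8540.9 − 5539.4)/(8721 − 5386) = 3001.5/3335 = 0.9
a = C − MPC·Y = 5539.4 − 0.9(5386) = 5539.4 − 4847.4 = 692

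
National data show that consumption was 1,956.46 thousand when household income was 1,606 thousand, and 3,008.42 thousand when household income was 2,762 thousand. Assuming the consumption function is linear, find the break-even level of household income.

Y = 5500

MPC = (3008.42 − 1956.46)/(2762 − 1606) = 1051.96/1156 = 0.91
a = 1956.46 − 0.91(1606) = 1956.46 − 1461.46 = 495
Break-even: Y = a/(1−MPC) = 495/0.09 = 5500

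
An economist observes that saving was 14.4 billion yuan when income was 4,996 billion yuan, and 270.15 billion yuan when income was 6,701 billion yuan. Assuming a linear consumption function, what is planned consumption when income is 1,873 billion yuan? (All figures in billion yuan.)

MPS = ΔS/ΔY = (270.15 − 14.4)/(6701 − 4996) = 255.75/1705 = 0.15
MPC = 1 − MPS = 0.85
Autonomous saving = 14.4 − 0.15(4996) = -735, so a = 735
C = 735 + 0.85(1873) = 735 + 1592.05 = 2327.05

C = 2327.05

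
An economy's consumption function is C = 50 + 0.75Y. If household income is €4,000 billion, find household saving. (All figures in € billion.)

S = 950

C = 50 + 0.75(4000) = 50 + 3000 = 3050
S = Y − C = 4000 − 3050 = 950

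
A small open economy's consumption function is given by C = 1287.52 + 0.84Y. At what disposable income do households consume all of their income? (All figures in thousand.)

Y = 8047

At break-even, C = Y: 1287.52 + 0.84Y = Y
0.16Y = 1287.52, so Y = 1287.52/0.16 = 8047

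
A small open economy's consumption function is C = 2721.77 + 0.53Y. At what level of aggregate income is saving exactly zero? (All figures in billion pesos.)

At break-even, C = Y: 2721.77 + 0.53Y = Y
0.47Y = 2721.77, so Y = 2721.77/0.47 = 5791

Y = 5791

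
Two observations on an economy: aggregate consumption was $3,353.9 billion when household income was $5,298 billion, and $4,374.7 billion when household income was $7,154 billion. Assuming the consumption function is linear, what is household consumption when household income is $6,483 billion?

MPC = (4374.7 − 3353.9)/(7154 − 5298) = 1020.8/1856 = 0.55
a = 3353.9 − 0.55(5298) = 3353.9 − 2913.9 = 440
C = 440 + 0.55(6483) = 440 + 3565.65 = 4005.65

C = 4005.65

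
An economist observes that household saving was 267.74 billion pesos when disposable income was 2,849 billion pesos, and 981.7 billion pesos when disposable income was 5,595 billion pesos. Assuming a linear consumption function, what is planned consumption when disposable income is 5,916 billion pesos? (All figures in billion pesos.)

C = 4850.84

MPS = ΔS/ΔY = (981.7 − 267.74)/(5595 − 2849) = 713.96/2746 = 0.26
MPC = 1 − MPS = 0.74
Autonomous saving = 267.74 − 0.26(2849) = -473, so a = 473
C = 473 + 0.74(5916) = 473 + 4377.84 = 4850.84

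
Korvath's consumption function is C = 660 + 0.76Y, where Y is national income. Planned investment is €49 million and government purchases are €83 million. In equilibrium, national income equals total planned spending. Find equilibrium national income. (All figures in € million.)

Y = C + I + G = 660 + 0.76Y + 49 + 83
Y − 0.76Y = 792
0.24Y = 792, so Y = 792/0.24 = 3300

Y = 3300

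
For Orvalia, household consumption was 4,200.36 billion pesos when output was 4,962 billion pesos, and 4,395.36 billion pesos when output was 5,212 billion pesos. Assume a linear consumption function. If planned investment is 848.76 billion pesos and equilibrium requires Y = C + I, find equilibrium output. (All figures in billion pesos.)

Y = 5358

MPC = (4395.36 − 4200.36)/(5212 − 4962) = 195/250 = 0.78
a = 4200.36 − 0.78(4962) = 330
Equilibrium: Y = 330 + 0.78Y + 848.76
0.22Y = 1178.76, so Y = 1178.76/0.22 = 5358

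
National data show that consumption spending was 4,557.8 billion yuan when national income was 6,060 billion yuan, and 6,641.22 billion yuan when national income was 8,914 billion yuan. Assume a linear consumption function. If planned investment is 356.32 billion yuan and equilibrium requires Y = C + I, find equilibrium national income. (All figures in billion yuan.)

MPC = (6641.22 − 4557.8)/(8914 − 6060) = 2083.42/2854 = 0.73
a = 4557.8 − 0.73(6060) = 134
Equilibrium: Y = 134 + 0.73Y + 356.32
0.27Y = 490.32, so Y = 490.32/0.27 = 1816

Y = 1816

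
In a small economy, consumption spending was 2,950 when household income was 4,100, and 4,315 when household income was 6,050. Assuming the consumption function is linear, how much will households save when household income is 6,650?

MPC = (4315 − 2950)/(6050 − 4100) = 1365/1950 = 0.7
a = 2950 − 0.7(4100) = 2950 − 2870 = 80
C = 80 + 0.7(6650) = 4735
S = 6650 − 4735 = 1915

S = 1915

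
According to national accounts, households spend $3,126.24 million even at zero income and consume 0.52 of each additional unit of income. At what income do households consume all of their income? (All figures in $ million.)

At break-even, C = Y: 3126.24 + 0.52Y = Y
0.48Y = 3126.24, so Y = 3126.24/0.48 = 6513

Y = 6513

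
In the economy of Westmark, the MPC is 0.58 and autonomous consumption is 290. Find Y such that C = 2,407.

290 + 0.58Y = 2407
0.58Y = 2117, so Y = 2117/0.58 = 3650

Y = 3650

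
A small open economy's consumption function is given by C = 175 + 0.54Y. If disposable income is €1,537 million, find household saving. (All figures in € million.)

S = 532.02

C = 175 + 0.54(1537) = 175 + 829.98 = 1004.98
S = Y − C = 1537 − 1004.98 = 532.02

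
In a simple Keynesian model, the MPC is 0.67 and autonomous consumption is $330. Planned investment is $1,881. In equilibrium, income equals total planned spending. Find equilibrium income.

Y = C + I = 330 + 0.67Y + 1881
Y − 0.67Y = 2211
0.33Y = 2211, so Y = 2211/0.33 = 6700

Y = 6700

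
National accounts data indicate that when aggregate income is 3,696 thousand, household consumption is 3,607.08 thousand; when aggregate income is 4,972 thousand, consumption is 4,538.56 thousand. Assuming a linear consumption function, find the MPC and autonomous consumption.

MPC = ΔC/ΔY = (4538.56 − 3607.08)/(4972 − 3696) = 931.48/1276 = 0.73
a = C − MPC·Y = 3607.08 − 0.73(3696) = 3607.08 − 2698.08 = 909

MPC = 0.73; a = 909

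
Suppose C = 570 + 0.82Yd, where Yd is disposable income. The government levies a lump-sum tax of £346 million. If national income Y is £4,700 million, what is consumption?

C = 4140.28

Yd = Y − T = 4700 − 346 = 4354
C = 570 + 0.82(4354) = 570 + 3570.28 = 4140.28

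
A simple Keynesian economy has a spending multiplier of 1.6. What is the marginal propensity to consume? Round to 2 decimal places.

k = 1/(1 − MPC), so 1 − MPC = 1/k = 1/1.6 = 0.6250
MPC = 1 − 0.6250 = 0.38

MPC = 0.38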